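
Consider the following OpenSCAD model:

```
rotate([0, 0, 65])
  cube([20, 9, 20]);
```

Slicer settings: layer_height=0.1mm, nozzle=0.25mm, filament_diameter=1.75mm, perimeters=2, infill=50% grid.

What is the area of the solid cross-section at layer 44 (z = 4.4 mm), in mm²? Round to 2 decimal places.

At z = 4.4 mm: the cube (footprint 20×9) is included at this height (area 180.00 mm²); (whole slice rotated 65° about Z — lengths, areas and connectivity unchanged). Overall, the cross-section is a single solid region. Net area = 180.00 mm².

180.00 mm²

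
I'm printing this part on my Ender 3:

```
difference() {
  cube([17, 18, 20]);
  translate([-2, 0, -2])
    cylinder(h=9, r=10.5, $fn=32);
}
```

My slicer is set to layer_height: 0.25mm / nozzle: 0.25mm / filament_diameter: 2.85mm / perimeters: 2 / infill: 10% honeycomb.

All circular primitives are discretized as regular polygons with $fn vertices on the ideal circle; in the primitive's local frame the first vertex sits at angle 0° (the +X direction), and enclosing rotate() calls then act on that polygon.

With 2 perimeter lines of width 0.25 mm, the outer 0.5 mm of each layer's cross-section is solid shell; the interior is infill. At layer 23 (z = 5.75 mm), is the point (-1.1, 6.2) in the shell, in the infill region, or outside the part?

outside

At z = 5.75 mm: the cube (footprint 17×18) is included at this height; the r=10.5 cylinder at (-2, 0) contributes a regular 32-gon of circumradius 10.5; Subtracting the remaining from the first: starting from the 17×18 cube, the r=10.5 cylinder at (-2, 0) partially overlaps it — only the 65.23 mm² overlap (of its 344.14 mm²) is removed, clipping the outline — 1 connected region. Overall, the cross-section is a single solid region. The nearest boundary edge runs (0.05, 10.30)→(0.00, 10.30); distance from the point to it = 4.25 mm. The point is not inside any of the regions above, so it lies outside the cross-section (4.25 mm from the nearest boundary).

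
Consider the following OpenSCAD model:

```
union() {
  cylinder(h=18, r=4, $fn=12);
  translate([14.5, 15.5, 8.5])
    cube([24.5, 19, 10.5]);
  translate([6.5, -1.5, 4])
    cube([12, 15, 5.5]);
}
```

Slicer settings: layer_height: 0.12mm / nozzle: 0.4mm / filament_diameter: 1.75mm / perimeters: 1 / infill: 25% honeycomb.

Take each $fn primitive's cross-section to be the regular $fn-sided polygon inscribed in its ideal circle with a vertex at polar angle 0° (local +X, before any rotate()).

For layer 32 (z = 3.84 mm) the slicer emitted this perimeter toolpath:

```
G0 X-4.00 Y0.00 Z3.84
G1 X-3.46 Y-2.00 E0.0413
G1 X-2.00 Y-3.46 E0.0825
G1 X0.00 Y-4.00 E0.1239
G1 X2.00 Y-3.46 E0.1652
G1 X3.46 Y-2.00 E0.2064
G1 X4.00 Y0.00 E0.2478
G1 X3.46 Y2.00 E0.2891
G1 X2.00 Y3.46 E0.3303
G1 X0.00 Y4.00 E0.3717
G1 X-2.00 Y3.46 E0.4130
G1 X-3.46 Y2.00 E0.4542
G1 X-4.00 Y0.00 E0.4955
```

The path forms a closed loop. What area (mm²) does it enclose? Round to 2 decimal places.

47.94 mm²

Apply the shoelace formula to the sequence of (X, Y) vertices; enclosed area = 47.94 mm².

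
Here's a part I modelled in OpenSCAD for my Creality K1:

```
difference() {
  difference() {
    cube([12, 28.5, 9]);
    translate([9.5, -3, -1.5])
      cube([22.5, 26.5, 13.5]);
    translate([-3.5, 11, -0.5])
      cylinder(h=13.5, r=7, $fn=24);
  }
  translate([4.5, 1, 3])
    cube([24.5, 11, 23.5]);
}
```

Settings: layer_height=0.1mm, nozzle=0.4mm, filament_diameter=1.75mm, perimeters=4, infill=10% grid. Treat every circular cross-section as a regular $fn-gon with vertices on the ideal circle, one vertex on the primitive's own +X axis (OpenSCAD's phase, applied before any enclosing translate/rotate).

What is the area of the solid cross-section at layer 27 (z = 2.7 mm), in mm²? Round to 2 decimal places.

253.74 mm²

At z = 2.7 mm: the cube (footprint 12×28.5) is included at this height (area 342.00 mm²); the cube at (9.5, -3) (footprint 22.5×26.5) is included at this height (area 596.25 mm²); the r=7 cylinder at (-3.5, 11) contributes a regular 24-gon of circumradius 7 (area = (24/2)·7.000²·sin(360°/24) = 152.19 mm²); After the difference (first − rest): starting from the 12×28.5 cube (342.00 mm²), the 22.5×26.5 cube at (9.5, -3) partially overlaps it — only the 58.75 mm² overlap (of its 596.25 mm²) is removed, clipping the outline; the r=7 cylinder at (-3.5, 11) partially overlaps it — only the 29.51 mm² overlap (of its 152.19 mm²) is removed, clipping the outline — area = 253.74 mm²; the cube at (4.5, 1) is not intersected at this z (z outside [3, 26.5]); Subtracting the remaining from the first: none of the subtracted shapes is present at this height, so that combined region is unchanged — area = 253.74 mm². Overall, the cross-section is a single solid region. Net area = 253.74 mm².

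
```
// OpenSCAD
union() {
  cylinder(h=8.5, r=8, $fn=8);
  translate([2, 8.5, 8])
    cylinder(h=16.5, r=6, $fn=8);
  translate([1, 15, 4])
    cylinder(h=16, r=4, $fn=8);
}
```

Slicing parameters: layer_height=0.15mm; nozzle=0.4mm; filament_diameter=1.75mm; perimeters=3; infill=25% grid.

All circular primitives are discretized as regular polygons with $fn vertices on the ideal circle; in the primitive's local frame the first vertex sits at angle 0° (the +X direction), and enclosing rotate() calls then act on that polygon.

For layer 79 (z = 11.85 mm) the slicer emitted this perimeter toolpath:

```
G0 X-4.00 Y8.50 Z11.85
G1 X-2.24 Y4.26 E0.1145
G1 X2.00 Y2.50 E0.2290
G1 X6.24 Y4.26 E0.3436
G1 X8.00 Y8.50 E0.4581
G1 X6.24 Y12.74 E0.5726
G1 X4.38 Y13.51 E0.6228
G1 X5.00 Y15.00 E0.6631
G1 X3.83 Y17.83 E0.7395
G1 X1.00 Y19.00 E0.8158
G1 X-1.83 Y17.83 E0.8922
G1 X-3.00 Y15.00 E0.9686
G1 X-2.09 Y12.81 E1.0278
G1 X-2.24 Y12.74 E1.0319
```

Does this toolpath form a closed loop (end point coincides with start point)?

no

Start point (G0): (-4.00, 8.50). End point (last G1): the path does not return to the start — open.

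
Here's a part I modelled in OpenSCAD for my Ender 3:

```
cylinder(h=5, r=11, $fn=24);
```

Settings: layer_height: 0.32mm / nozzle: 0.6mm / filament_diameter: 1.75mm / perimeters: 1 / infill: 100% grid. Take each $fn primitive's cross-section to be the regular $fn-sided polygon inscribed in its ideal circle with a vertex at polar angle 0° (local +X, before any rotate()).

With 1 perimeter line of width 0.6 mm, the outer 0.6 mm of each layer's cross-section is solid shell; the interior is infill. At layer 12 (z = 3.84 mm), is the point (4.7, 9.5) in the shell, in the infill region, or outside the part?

shell

At z = 3.84 mm: the r=11 cylinder contributes a regular 24-gon of circumradius 11. Overall, the cross-section is a single solid region. The nearest boundary edge runs (5.50, 9.53)→(2.85, 10.63); distance from the point to it = 0.33 mm. The point is inside the cross-section, 0.33 mm from the nearest boundary — within the 0.6 mm shell band (1 × 0.6).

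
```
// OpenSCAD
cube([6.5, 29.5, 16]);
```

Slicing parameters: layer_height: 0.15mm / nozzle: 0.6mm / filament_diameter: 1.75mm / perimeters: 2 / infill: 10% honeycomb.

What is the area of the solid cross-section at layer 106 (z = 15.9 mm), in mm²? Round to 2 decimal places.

191.75 mm²

At z = 15.9 mm: the cube (footprint 6.5×29.5) is included at this height (area 191.75 mm²). Overall, the cross-section is a single solid region. Net area = 191.75 mm².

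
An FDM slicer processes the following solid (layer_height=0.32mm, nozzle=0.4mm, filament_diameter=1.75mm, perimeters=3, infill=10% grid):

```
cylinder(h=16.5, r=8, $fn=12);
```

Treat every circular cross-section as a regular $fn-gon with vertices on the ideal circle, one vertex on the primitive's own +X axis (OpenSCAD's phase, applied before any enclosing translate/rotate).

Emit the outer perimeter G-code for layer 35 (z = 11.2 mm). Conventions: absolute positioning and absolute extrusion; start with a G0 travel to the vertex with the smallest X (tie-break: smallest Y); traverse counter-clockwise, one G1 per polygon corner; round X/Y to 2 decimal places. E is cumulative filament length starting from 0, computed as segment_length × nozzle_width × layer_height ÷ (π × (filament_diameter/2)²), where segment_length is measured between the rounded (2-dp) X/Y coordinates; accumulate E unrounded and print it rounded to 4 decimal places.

G0 X-8.00 Y0.00 Z11.20
G1 X-6.93 Y-4.00 E0.2203
G1 X-4.00 Y-6.93 E0.4409
G1 X0.00 Y-8.00 E0.6612
G1 X4.00 Y-6.93 E0.8816
G1 X6.93 Y-4.00 E1.1021
G1 X8.00 Y0.00 E1.3224
G1 X6.93 Y4.00 E1.5428
G1 X4.00 Y6.93 E1.7633
G1 X0.00 Y8.00 E1.9836
G1 X-4.00 Y6.93 E2.2040
G1 X-6.93 Y4.00 E2.4245
G1 X-8.00 Y0.00 E2.6448

At z = 11.2 mm: the cylinder: section is a regular 12-gon, circumradius r=8. The outline is a single polygon with 12 vertices. Extrusion per mm of travel: 0.4 × 0.32 / (π × 0.875²) = 0.053216. Accumulating E over each segment gives final E = 2.6448.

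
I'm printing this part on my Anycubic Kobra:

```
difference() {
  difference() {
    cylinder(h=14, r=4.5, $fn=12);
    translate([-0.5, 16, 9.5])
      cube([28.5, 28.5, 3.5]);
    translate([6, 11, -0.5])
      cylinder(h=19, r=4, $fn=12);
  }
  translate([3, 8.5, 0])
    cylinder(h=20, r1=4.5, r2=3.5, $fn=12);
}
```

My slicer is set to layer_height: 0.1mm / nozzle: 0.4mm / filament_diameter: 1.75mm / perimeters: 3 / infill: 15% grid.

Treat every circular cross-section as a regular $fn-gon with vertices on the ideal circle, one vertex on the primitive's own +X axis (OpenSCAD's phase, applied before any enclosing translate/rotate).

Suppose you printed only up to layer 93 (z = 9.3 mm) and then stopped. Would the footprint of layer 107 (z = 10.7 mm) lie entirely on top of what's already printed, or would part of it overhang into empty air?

entirely on top

Compare the two slices. At z = 9.3: the r=4.5 cylinder contributes a regular 12-gon of circumradius 4.5 (area = (12/2)·4.500²·sin(360°/12) = 60.75 mm²); the cube at (-0.5, 16) does not reach this height (z outside [9.5, 13]); the cylinder at (6, 11): section is a regular 12-gon, circumradius r=4 (area = (12/2)·4.000²·sin(360°/12) = 48.00 mm²); Taking the first minus the rest: starting from the r=4.5 cylinder (60.75 mm²), the r=4 cylinder at (6, 11) misses the remaining region (no effect) — area = 60.75 mm²; the cone at (3, 8.5) contributes a regular 12-gon of circumradius 4.035 (interpolated between r1=4.5 and r2=3.5 at t=0.465) (area = (12/2)·4.035²·sin(360°/12) = 48.84 mm²); After the difference (first − rest): starting from that combined region (60.75 mm²), the cone at (3, 8.5) misses the remaining region (no effect) — area = 60.75 mm². At z = 10.7: the r=4.5 cylinder gives a regular 12-gon of circumradius 4.5 (constant along its height) (area = (12/2)·4.500²·sin(360°/12) = 60.75 mm²); the 28.5×28.5 cube at (-0.5, 16) contributes its full rectangle (area 812.25 mm²); the r=4 cylinder at (6, 11) contributes a regular 12-gon of circumradius 4 (area = (12/2)·4.000²·sin(360°/12) = 48.00 mm²); Subtracting the remaining from the first: starting from the r=4.5 cylinder (60.75 mm²), the 28.5×28.5 cube at (-0.5, 16) misses the remaining region (no effect); the r=4 cylinder at (6, 11) misses the remaining region (no effect) — area = 60.75 mm²; the cone at (3, 8.5) contributes a regular 12-gon of circumradius 3.965 (interpolated between r1=4.5 and r2=3.5 at t=0.535) (area = (12/2)·3.965²·sin(360°/12) = 47.16 mm²); Taking the first minus the rest: starting from that combined region (60.75 mm²), the cone at (3, 8.5) misses the remaining region (no effect) — area = 60.75 mm². Checking containment: the cross-section at z = 10.7 is a subset of the cross-section at z = 9.3.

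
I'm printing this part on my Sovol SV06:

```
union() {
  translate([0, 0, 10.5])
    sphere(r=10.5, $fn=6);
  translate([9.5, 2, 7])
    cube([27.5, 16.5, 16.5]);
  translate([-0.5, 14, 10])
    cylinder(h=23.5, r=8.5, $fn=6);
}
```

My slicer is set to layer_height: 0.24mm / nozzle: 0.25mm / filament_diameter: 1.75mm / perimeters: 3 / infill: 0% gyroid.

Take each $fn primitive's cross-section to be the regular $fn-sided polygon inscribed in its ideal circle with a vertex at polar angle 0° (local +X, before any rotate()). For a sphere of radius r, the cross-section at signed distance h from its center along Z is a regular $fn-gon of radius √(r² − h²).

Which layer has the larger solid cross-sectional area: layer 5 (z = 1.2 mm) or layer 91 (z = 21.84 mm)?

layer 91 (z = 21.84 mm)

Layer 5 (z = 1.2): the r=10.5 sphere slices to a regular 6-gon of circumradius 4.874 (√(r²−h²) with h=9.3 from center) (area = (6/2)·4.874²·sin(360°/6) = 61.73 mm²); the cube at (9.5, 2) does not reach this height (z outside [7, 23.5]); the cylinder at (-0.5, 14) is absent (z outside [10, 33.5]); Combining (union): only the r=10.5 sphere is present, so the union is just that shape — area = 61.73 mm². So its area = 61.73 mm². Layer 91 (z = 21.84): the sphere is not intersected at this z (|z−center|=11.340 > r=10.5); the cube at (9.5, 2) is present — its section is the full 27.5×16.5 rectangle (area 453.75 mm²); the cylinder at (-0.5, 14): section is a regular 6-gon, circumradius r=8.5 (area = (6/2)·8.500²·sin(360°/6) = 187.71 mm²); Taking the union: the 2 present regions are separate (no shared area or edge), so areas and boundary lengths simply add and each stays a separate island — area = 641.46 mm². So its area = 641.46 mm². Layer 91 is larger (641.46 vs 61.73 mm²).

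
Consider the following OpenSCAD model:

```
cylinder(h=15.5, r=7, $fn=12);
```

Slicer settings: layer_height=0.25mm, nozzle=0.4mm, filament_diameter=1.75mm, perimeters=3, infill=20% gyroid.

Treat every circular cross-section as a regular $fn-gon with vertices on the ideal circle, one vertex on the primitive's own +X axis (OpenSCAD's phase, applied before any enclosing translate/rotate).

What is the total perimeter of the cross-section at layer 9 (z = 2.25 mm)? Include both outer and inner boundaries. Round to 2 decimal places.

At z = 2.25 mm: the r=7 cylinder contributes a regular 12-gon of circumradius 7 (perimeter = 2·12·7.000·sin(180°/12) = 43.48 mm). Overall, the cross-section is a single solid region. Total boundary length (outer) = 43.48 mm.

43.48 mm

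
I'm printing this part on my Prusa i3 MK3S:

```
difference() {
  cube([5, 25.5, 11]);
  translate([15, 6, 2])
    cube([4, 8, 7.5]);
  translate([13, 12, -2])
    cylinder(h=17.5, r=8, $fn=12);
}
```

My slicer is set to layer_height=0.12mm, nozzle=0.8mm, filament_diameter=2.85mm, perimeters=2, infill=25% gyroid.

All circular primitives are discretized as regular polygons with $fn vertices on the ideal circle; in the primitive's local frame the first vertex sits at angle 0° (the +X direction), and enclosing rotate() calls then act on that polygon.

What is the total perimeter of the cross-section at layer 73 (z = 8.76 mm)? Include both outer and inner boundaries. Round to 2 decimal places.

61.00 mm

At z = 8.76 mm: the cube is present — its section is the full 5×25.5 rectangle (perimeter 61.00 mm); the cube at (15, 6) (footprint 4×8) is included at this height (perimeter 24.00 mm); the r=8 cylinder at (13, 12) contributes a regular 12-gon of circumradius 8 (perimeter = 2·12·8.000·sin(180°/12) = 49.69 mm); After the difference (first − rest): starting from the 5×25.5 cube, the 4×8 cube at (15, 6) misses the remaining region (no effect); the r=8 cylinder at (13, 12) misses the remaining region (no effect) — boundary = 61.00 mm. Overall, the cross-section is a single solid region. Total boundary length (outer) = 61.00 mm.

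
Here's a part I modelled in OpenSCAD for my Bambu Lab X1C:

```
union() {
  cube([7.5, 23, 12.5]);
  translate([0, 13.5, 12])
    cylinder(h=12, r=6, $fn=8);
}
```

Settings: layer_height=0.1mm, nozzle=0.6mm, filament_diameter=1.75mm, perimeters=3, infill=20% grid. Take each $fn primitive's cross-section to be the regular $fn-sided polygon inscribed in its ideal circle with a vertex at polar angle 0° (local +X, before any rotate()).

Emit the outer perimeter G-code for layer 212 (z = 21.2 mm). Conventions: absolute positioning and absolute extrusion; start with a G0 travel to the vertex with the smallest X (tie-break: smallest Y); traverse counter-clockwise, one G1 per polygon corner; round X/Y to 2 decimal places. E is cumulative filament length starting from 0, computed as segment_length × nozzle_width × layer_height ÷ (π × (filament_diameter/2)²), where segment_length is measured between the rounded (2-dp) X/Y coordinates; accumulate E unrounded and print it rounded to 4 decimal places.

At z = 21.2 mm: the cube is absent (z outside [0, 12.5]); the r=6 cylinder at (0, 13.5) contributes a regular 8-gon of circumradius 6; Merging all regions: only the r=6 cylinder at (0, 13.5) is present, so the union is just that shape — 1 connected region. The outline is a single polygon with 8 vertices. Extrusion per mm of travel: 0.6 × 0.1 / (π × 0.875²) = 0.024945. Accumulating E over each segment gives final E = 0.9161.

G0 X-6.00 Y13.50 Z21.20
G1 X-4.24 Y9.26 E0.1145
G1 X0.00 Y7.50 E0.2290
G1 X4.24 Y9.26 E0.3436
G1 X6.00 Y13.50 E0.4581
G1 X4.24 Y17.74 E0.5726
G1 X0.00 Y19.50 E0.6871
G1 X-4.24 Y17.74 E0.8016
G1 X-6.00 Y13.50 E0.9161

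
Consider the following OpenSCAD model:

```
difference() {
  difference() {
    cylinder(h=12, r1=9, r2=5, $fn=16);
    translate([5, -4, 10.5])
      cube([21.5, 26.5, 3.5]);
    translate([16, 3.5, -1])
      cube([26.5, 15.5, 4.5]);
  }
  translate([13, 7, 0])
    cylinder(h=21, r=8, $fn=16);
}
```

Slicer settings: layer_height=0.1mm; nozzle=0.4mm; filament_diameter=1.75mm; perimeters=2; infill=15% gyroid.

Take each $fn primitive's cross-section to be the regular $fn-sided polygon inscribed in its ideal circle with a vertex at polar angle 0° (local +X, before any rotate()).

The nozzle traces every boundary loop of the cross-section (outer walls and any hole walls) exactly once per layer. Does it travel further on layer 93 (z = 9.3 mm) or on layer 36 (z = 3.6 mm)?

Layer 93 (z = 9.3): the cone contributes a regular 16-gon of circumradius 5.900 (interpolated between r1=9 and r2=5 at t=0.775) (perimeter = 2·16·5.900·sin(180°/16) = 36.83 mm); the cube at (5, -4) is absent (z outside [10.5, 14]); the cube at (16, 3.5) is absent (z outside [-1, 3.5]); Taking the first minus the rest: none of the subtracted shapes is present at this height, so the cone is unchanged — boundary = 36.83 mm; the r=8 cylinder at (13, 7) contributes a regular 16-gon of circumradius 8 (perimeter = 2·16·8.000·sin(180°/16) = 49.94 mm); Subtracting the remaining from the first: starting from the result so far, the r=8 cylinder at (13, 7) misses the remaining region (no effect) — boundary = 36.83 mm. So its perimeter = 36.83 mm. Layer 36 (z = 3.6): the cone contributes a regular 16-gon of circumradius 7.800 (interpolated between r1=9 and r2=5 at t=0.300) (perimeter = 2·16·7.800·sin(180°/16) = 48.69 mm); the cube at (5, -4) does not reach this height (z outside [10.5, 14]); the cube at (16, 3.5) is not intersected at this z (z outside [-1, 3.5]); Subtracting the remaining from the first: none of the subtracted shapes is present at this height, so the cone is unchanged — boundary = 48.69 mm; the cylinder at (13, 7): section is a regular 16-gon, circumradius r=8 (perimeter = 2·16·8.000·sin(180°/16) = 49.94 mm); Taking the first minus the rest: starting from the result so far, the r=8 cylinder at (13, 7) partially overlaps it — only the 2.82 mm² overlap (of its 195.93 mm²) is removed, clipping the outline — boundary = 48.69 mm. So its perimeter = 48.69 mm. Layer 36 is larger (48.69 vs 36.83 mm).

layer 36 (z = 3.6 mm)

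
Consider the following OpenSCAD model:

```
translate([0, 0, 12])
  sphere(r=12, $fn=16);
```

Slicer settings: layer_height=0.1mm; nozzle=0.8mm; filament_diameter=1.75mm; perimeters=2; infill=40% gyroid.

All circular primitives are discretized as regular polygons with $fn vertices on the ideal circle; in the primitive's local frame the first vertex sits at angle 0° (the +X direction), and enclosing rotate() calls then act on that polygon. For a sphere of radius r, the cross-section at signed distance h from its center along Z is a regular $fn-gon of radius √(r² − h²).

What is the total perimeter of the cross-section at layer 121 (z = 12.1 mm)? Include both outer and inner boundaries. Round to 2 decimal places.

74.91 mm

At z = 12.1 mm: the r=12 sphere contributes a regular 16-gon of circumradius √(12²−0.1²) = 12.000 (perimeter = 2·16·12.000·sin(180°/16) = 74.91 mm). Overall, the cross-section is a single solid region. Total boundary length (outer) = 74.91 mm.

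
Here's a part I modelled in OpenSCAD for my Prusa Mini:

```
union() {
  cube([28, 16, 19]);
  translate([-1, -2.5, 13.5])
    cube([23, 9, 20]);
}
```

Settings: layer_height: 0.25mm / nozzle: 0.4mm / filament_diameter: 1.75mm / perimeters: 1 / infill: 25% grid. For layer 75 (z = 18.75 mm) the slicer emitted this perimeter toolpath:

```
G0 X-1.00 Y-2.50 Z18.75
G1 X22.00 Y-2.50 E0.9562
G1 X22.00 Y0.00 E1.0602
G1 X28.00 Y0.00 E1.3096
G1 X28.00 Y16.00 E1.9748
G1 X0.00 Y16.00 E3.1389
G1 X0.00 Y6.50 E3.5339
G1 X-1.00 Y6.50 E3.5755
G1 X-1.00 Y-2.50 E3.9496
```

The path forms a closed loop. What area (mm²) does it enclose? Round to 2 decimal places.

Apply the shoelace formula to the sequence of (X, Y) vertices; enclosed area = 512.00 mm².

512.00 mm²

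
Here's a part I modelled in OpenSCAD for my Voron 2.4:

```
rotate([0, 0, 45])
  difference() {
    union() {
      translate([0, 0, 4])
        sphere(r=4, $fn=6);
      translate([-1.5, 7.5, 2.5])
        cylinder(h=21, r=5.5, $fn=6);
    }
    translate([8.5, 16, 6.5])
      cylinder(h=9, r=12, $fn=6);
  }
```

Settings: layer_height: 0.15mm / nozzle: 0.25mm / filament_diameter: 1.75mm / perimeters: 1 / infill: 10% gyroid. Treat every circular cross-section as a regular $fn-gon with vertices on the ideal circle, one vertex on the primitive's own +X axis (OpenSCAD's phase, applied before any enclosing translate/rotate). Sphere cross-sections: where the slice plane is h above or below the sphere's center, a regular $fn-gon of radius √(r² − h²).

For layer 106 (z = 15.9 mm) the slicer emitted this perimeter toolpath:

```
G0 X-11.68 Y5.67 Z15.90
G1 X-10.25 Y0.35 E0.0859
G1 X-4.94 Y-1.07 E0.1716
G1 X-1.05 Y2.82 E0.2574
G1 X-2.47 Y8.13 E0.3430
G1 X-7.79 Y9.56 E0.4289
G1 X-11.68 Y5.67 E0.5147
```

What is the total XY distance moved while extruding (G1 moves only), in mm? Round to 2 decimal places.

33.01 mm

Sum the Euclidean lengths of each G1 segment: total = 33.01 mm.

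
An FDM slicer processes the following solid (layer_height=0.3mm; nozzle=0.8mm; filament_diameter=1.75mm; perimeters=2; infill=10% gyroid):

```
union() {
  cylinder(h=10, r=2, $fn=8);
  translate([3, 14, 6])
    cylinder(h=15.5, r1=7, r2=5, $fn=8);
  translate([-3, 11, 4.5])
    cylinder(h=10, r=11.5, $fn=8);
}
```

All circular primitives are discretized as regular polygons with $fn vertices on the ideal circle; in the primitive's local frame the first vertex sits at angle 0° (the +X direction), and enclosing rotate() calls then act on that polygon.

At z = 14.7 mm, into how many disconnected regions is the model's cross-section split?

1

At z = 14.7 mm: the cylinder is not intersected at this z (z outside [0, 10]); the cone at (3, 14) (r1=7→r2=5) has section circumradius 5.877 here — a regular 8-gon; the cylinder at (-3, 11) is not intersected at this z (z outside [4.5, 14.5]); Merging all regions: only the cone at (3, 14) is present, so the union is just that shape — 1 connected region. The result has 1 disconnected region.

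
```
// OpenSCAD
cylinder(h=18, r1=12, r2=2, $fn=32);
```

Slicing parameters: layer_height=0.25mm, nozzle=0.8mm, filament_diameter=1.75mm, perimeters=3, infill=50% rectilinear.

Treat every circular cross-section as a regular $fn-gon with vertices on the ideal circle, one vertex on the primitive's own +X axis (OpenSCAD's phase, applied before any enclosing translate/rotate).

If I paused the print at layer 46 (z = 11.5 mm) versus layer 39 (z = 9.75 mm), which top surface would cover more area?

layer 39 (z = 9.75 mm)

Layer 46 (z = 11.5): the cone contributes a regular 32-gon of circumradius 5.611 (interpolated between r1=12 and r2=2 at t=0.639) (area = (32/2)·5.611²·sin(360°/32) = 98.28 mm²). So its area = 98.28 mm². Layer 39 (z = 9.75): the cone: at t=0.542 of its height the radius interpolates to r₁+(r₂−r₁)t = 6.583, giving a regular 32-gon of that circumradius (area = (32/2)·6.583²·sin(360°/32) = 135.28 mm²). So its area = 135.28 mm². Layer 39 is larger (135.28 vs 98.28 mm²).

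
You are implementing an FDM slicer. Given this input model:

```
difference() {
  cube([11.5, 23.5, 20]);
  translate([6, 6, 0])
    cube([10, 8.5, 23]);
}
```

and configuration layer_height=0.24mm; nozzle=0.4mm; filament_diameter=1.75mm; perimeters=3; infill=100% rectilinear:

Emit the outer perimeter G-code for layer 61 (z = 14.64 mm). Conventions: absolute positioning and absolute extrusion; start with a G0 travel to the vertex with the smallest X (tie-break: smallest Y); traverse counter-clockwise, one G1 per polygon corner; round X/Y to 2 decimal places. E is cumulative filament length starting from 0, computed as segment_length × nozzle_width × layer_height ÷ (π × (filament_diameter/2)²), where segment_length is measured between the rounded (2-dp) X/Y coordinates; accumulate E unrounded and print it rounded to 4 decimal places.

G0 X0.00 Y0.00 Z14.64
G1 X11.50 Y0.00 E0.4590
G1 X11.50 Y6.00 E0.6985
G1 X6.00 Y6.00 E0.9180
G1 X6.00 Y14.50 E1.2572
G1 X11.50 Y14.50 E1.4767
G1 X11.50 Y23.50 E1.8360
G1 X0.00 Y23.50 E2.2949
G1 X0.00 Y0.00 E3.2329

At z = 14.64 mm: the cube is present — its section is the full 11.5×23.5 rectangle; the cube at (6, 6) is present — its section is the full 10×8.5 rectangle; Subtracting the remaining from the first: starting from the 11.5×23.5 cube, the 10×8.5 cube at (6, 6) partially overlaps it — only the 46.75 mm² overlap (of its 85.00 mm²) is removed, clipping the outline — 1 connected region. The outline is a single polygon with 8 vertices. Extrusion per mm of travel: 0.4 × 0.24 / (π × 0.875²) = 0.039912. Accumulating E over each segment gives final E = 3.2329.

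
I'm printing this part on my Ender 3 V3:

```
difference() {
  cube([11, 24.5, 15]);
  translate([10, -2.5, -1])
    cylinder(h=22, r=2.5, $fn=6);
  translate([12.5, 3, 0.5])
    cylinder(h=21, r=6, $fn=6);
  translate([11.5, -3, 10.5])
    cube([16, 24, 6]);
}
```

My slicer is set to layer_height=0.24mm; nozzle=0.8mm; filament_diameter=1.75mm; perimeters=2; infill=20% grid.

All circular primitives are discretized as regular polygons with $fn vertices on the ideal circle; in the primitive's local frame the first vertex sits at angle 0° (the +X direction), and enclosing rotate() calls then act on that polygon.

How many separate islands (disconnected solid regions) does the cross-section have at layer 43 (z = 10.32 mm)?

1

At z = 10.32 mm: the 11×24.5 cube contributes its full rectangle; the r=2.5 cylinder at (10, -2.5) contributes a regular 6-gon of circumradius 2.5; the r=6 cylinder at (12.5, 3) gives a regular 6-gon of circumradius 6 (constant along its height); the cube at (11.5, -3) does not reach this height (z outside [10.5, 16.5]); Taking the first minus the rest: starting from the 11×24.5 cube, the r=2.5 cylinder at (10, -2.5) misses the remaining region (no effect); the r=6 cylinder at (12.5, 3) partially overlaps it — only the 26.49 mm² overlap (of its 93.53 mm²) is removed, clipping the outline — 1 connected region. Overall, the cross-section is a single solid region. Island count = 1.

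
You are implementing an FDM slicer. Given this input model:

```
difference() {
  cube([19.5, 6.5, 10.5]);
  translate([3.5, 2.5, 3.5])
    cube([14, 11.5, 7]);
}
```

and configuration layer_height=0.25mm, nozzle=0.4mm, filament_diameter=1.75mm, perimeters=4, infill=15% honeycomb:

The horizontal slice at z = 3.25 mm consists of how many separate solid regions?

1

At z = 3.25 mm: the cube is present — its section is the full 19.5×6.5 rectangle; the cube at (3.5, 2.5) does not reach this height (z outside [3.5, 10.5]); After the difference (first − rest): none of the subtracted shapes is present at this height, so the 19.5×6.5 cube is unchanged — 1 connected region. The result has 1 disconnected region.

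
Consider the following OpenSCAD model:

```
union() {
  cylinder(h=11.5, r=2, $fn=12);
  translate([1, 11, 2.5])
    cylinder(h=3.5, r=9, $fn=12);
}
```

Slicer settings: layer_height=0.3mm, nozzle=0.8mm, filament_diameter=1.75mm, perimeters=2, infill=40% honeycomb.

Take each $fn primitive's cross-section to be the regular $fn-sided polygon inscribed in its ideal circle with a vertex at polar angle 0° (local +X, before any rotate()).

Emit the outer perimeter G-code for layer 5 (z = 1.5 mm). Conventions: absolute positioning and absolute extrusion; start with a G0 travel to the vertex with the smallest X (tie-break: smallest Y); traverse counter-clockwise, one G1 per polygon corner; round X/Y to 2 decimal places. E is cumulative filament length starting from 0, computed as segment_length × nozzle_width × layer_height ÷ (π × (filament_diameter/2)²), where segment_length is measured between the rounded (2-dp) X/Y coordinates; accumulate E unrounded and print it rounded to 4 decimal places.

At z = 1.5 mm: the cylinder: section is a regular 12-gon, circumradius r=2; the cylinder at (1, 11) is not intersected at this z (z outside [2.5, 6]); Combining (union): only the r=2 cylinder is present, so the union is just that shape — 1 connected region. The outline is a single polygon with 12 vertices. Extrusion per mm of travel: 0.8 × 0.3 / (π × 0.875²) = 0.099780. Accumulating E over each segment gives final E = 1.2389.

G0 X-2.00 Y0.00 Z1.50
G1 X-1.73 Y-1.00 E0.1034
G1 X-1.00 Y-1.73 E0.2064
G1 X0.00 Y-2.00 E0.3097
G1 X1.00 Y-1.73 E0.4131
G1 X1.73 Y-1.00 E0.5161
G1 X2.00 Y0.00 E0.6194
G1 X1.73 Y1.00 E0.7228
G1 X1.00 Y1.73 E0.8258
G1 X0.00 Y2.00 E0.9292
G1 X-1.00 Y1.73 E1.0325
G1 X-1.73 Y1.00 E1.1355
G1 X-2.00 Y0.00 E1.2389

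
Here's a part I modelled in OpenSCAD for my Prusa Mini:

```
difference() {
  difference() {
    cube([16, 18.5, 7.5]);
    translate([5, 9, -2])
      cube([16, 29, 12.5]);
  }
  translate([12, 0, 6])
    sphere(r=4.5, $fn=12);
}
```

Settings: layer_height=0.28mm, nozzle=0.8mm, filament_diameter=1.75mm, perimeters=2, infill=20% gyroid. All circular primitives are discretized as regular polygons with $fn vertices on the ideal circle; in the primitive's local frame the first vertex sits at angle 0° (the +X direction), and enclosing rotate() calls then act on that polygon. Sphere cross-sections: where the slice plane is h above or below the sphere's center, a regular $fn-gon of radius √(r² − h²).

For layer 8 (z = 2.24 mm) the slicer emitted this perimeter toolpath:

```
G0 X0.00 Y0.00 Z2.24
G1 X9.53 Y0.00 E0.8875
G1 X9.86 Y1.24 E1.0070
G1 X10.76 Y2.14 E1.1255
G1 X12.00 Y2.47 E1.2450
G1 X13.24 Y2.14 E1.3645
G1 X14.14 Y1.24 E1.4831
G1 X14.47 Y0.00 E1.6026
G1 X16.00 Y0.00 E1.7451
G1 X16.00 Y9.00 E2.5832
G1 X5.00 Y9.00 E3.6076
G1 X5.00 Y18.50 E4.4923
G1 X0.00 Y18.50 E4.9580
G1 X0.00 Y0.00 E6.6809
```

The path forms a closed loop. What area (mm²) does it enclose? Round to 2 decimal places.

182.33 mm²

Apply the shoelace formula to the sequence of (X, Y) vertices; enclosed area = 182.33 mm².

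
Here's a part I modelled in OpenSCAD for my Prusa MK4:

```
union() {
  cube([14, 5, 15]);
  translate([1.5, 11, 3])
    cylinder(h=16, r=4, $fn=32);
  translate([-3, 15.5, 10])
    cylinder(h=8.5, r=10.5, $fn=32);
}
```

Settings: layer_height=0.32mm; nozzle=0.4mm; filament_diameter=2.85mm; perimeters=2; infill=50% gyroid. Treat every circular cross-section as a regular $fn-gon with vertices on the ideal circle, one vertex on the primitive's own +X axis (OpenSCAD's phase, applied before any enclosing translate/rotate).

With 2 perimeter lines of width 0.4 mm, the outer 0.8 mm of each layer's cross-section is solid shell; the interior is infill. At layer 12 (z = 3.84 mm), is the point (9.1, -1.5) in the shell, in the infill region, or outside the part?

At z = 3.84 mm: the 14×5 cube contributes its full rectangle; the r=4 cylinder at (1.5, 11) gives a regular 32-gon of circumradius 4 (constant along its height); the cylinder at (-3, 15.5) is absent (z outside [10, 18.5]); Taking the union: the 2 present regions are separate (no shared area or edge), so areas and boundary lengths simply add and each stays a separate island — 2 connected regions. Overall, the cross-section has 2 separate islands. The nearest boundary edge runs (14.00, 0.00)→(0.00, 0.00); distance from the point to it = 1.50 mm. The point is not inside any of the regions above, so it lies outside the cross-section (1.50 mm from the nearest boundary).

outside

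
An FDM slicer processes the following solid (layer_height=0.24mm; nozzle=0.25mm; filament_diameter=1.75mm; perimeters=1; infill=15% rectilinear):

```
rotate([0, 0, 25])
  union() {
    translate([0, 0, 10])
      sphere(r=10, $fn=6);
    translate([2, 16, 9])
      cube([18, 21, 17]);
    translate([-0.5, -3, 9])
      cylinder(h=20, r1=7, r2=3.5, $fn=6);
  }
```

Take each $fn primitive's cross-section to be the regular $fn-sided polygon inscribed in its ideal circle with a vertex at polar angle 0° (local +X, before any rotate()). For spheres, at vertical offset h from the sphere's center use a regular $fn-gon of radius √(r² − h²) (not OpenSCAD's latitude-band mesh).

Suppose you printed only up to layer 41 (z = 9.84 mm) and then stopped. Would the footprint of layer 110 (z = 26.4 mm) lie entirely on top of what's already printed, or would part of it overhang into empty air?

Compare the two slices. At z = 9.84: the r=10 sphere contributes a regular 6-gon of circumradius √(10²−0.16²) = 9.999 (area = (6/2)·9.999²·sin(360°/6) = 259.74 mm²); the 18×21 cube at (2, 16) contributes its full rectangle (area 378.00 mm²); the cone at (-0.5, -3) contributes a regular 6-gon of circumradius 6.853 (interpolated between r1=7 and r2=3.5 at t=0.042) (area = (6/2)·6.853²·sin(360°/6) = 122.02 mm²); Taking the union: the regions partially overlap — summed areas 759.76 mm² minus the doubly-counted overlap 120.08 mm² gives 639.67 mm² — area = 639.67 mm²; (whole slice rotated 25° about Z — lengths, areas and connectivity unchanged). At z = 26.4: the sphere is absent (|z−center|=16.400 > r=10); the cube at (2, 16) is not intersected at this z (z outside [9, 26]); the cone at (-0.5, -3) contributes a regular 6-gon of circumradius 3.955 (interpolated between r1=7 and r2=3.5 at t=0.870) (area = (6/2)·3.955²·sin(360°/6) = 40.64 mm²); Merging all regions: only the cone at (-0.5, -3) is present, so the union is just that shape — area = 40.64 mm²; (rotated 25° about Z; rotation is an isometry so areas/perimeters/island counts are preserved). Checking containment: the cross-section at z = 26.4 is a subset of the cross-section at z = 9.84.

entirely on top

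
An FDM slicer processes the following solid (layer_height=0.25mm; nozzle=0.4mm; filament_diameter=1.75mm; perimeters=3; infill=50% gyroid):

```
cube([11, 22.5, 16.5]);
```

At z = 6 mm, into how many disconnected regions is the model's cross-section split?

At z = 6 mm: the cube is present — its section is the full 11×22.5 rectangle. The result has 1 disconnected region.

1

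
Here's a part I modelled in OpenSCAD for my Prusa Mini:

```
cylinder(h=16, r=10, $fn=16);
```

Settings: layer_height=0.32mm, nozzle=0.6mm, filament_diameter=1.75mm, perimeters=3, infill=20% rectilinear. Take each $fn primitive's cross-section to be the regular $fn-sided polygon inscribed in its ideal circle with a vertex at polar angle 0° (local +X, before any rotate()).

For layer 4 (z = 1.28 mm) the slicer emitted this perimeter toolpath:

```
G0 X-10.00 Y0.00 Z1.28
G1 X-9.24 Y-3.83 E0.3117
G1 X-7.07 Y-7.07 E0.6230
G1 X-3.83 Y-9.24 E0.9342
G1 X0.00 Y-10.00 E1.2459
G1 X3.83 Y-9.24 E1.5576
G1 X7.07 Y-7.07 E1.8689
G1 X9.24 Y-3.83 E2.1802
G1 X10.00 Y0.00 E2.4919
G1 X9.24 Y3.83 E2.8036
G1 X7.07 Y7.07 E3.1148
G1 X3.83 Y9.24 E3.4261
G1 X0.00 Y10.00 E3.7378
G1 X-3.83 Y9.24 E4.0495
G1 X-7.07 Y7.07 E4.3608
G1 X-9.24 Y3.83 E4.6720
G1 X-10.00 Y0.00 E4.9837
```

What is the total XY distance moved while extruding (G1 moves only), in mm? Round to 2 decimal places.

62.43 mm

Sum the Euclidean lengths of each G1 segment: total = 62.43 mm.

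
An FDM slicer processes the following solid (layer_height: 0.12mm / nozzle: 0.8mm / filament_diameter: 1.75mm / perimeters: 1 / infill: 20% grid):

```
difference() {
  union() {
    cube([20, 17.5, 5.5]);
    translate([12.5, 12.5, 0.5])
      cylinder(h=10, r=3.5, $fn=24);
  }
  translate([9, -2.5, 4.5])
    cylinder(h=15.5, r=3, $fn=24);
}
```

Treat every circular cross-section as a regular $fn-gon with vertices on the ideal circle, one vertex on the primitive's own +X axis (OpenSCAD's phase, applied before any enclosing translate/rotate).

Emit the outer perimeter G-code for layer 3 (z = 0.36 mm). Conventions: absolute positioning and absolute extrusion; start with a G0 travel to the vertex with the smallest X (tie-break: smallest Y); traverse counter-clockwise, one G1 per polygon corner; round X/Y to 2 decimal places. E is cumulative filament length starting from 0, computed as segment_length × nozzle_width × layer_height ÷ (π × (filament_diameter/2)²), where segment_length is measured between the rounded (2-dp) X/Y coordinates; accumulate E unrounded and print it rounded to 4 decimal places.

At z = 0.36 mm: the cube is present — its section is the full 20×17.5 rectangle; the cylinder at (12.5, 12.5) does not reach this height (z outside [0.5, 10.5]); Merging all regions: only the 20×17.5 cube is present, so the union is just that shape — 1 connected region; the cylinder at (9, -2.5) is not intersected at this z (z outside [4.5, 20]); Taking the first minus the rest: none of the subtracted shapes is present at this height, so the result so far is unchanged — 1 connected region. The outline is a single polygon with 4 vertices. Extrusion per mm of travel: 0.8 × 0.12 / (π × 0.875²) = 0.039912. Accumulating E over each segment gives final E = 2.9934.

G0 X0.00 Y0.00 Z0.36
G1 X20.00 Y0.00 E0.7982
G1 X20.00 Y17.50 E1.4967
G1 X0.00 Y17.50 E2.2949
G1 X0.00 Y0.00 E2.9934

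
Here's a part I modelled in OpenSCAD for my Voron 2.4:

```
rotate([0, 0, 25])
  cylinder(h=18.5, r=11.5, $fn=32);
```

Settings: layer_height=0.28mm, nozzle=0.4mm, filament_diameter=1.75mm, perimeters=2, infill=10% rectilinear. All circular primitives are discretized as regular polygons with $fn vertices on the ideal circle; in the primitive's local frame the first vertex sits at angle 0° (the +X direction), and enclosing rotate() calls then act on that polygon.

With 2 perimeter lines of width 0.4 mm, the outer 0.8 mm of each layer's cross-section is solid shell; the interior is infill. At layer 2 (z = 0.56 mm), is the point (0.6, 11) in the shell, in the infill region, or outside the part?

At z = 0.56 mm: the r=11.5 cylinder contributes a regular 32-gon of circumradius 11.5; (whole slice rotated 25° about Z — lengths, areas and connectivity unchanged). Overall, the cross-section is a single solid region. Undo the 25° rotation: the query point maps to (5.193, 9.716) in the un-rotated model frame. The nearest boundary edge runs (6.39, 9.56)→(4.40, 10.62); distance from the point to it = 0.43 mm. The point is inside the cross-section, 0.43 mm from the nearest boundary — within the 0.8 mm shell band (2 × 0.4).

shell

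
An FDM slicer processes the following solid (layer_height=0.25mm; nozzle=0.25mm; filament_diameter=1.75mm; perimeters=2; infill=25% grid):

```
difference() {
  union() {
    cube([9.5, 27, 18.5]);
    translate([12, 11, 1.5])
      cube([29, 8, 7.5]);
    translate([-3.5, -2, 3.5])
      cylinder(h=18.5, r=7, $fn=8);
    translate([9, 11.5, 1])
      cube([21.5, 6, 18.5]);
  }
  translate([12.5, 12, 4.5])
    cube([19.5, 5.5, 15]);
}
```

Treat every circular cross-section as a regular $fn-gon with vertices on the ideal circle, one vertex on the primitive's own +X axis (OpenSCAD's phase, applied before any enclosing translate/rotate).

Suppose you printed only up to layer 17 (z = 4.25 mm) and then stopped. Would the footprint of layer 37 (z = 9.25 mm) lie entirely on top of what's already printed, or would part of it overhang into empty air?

entirely on top

Compare the two slices. At z = 4.25: the cube is present — its section is the full 9.5×27 rectangle (area 256.50 mm²); the 29×8 cube at (12, 11) contributes its full rectangle (area 232.00 mm²); the r=7 cylinder at (-3.5, -2) gives a regular 8-gon of circumradius 7 (constant along its height) (area = (8/2)·7.000²·sin(360°/8) = 138.59 mm²); the 21.5×6 cube at (9, 11.5) contributes its full rectangle (area 129.00 mm²); Merging all regions: the regions partially overlap — summed areas 756.09 mm² minus the doubly-counted overlap 120.51 mm² gives 635.58 mm² — area = 635.58 mm²; the cube at (12.5, 12) is not intersected at this z (z outside [4.5, 19.5]); Taking the first minus the rest: none of the subtracted shapes is present at this height, so the result so far is unchanged — area = 635.58 mm². At z = 9.25: the cube is present — its section is the full 9.5×27 rectangle (area 256.50 mm²); the cube at (12, 11) is not intersected at this z (z outside [1.5, 9]); the r=7 cylinder at (-3.5, -2) gives a regular 8-gon of circumradius 7 (constant along its height) (area = (8/2)·7.000²·sin(360°/8) = 138.59 mm²); the cube at (9, 11.5) is present — its section is the full 21.5×6 rectangle (area 129.00 mm²); Taking the union: the regions partially overlap — summed areas 524.09 mm² minus the doubly-counted overlap 9.51 mm² gives 514.58 mm² — area = 514.58 mm²; the cube at (12.5, 12) (footprint 19.5×5.5) is included at this height (area 107.25 mm²); Subtracting the remaining from the first: starting from the result so far (514.58 mm²), the 19.5×5.5 cube at (12.5, 12) partially overlaps it — only the 99.00 mm² overlap (of its 107.25 mm²) is removed, clipping the outline — area = 415.58 mm². Checking containment: the cross-section at z = 9.25 is a subset of the cross-section at z = 4.25.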